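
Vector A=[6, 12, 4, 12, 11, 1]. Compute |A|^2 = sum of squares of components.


|A|^2 = sum of squared components
A[0]^2 = 6^2 = 36
A[1]^2 = 12^2 = 144
A[2]^2 = 4^2 = 16
A[3]^2 = 12^2 = 144
A[4]^2 = 11^2 = 121
A[5]^2 = 1^2 = 1
Sum = 36 + 144 + 16 + 144 + 121 + 1 = 462

462


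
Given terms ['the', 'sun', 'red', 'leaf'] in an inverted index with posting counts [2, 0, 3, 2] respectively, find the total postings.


Summing posting list sizes:
'the': 2 postings
'sun': 0 postings
'red': 3 postings
'leaf': 2 postings
Total = 2 + 0 + 3 + 2 = 7

7


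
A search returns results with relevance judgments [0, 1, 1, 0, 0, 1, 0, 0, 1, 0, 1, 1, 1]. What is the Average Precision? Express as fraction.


Computing P@k for each relevant position:
Position 1: not relevant
Position 2: relevant, P@2 = 1/2 = 1/2
Position 3: relevant, P@3 = 2/3 = 2/3
Position 4: not relevant
Position 5: not relevant
Position 6: relevant, P@6 = 3/6 = 1/2
Position 7: not relevant
Position 8: not relevant
Position 9: relevant, P@9 = 4/9 = 4/9
Position 10: not relevant
Position 11: relevant, P@11 = 5/11 = 5/11
Position 12: relevant, P@12 = 6/12 = 1/2
Position 13: relevant, P@13 = 7/13 = 7/13
Sum of P@k = 1/2 + 2/3 + 1/2 + 4/9 + 5/11 + 1/2 + 7/13 = 9277/2574
AP = 9277/2574 / 7 = 9277/18018

9277/18018


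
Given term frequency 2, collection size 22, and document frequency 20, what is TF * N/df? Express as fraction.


TF * (N/df)
= 2 * (22/20)
= 2 * 11/10
= 11/5

11/5


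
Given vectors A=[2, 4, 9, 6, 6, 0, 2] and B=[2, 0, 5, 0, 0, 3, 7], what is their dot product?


Dot product = sum of element-wise products
A[0]*B[0] = 2*2 = 4
A[1]*B[1] = 4*0 = 0
A[2]*B[2] = 9*5 = 45
A[3]*B[3] = 6*0 = 0
A[4]*B[4] = 6*0 = 0
A[5]*B[5] = 0*3 = 0
A[6]*B[6] = 2*7 = 14
Sum = 4 + 0 + 45 + 0 + 0 + 0 + 14 = 63

63


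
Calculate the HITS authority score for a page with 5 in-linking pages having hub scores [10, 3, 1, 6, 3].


Authority = sum of hub scores of in-linkers
In-link 1: hub score = 10
In-link 2: hub score = 3
In-link 3: hub score = 1
In-link 4: hub score = 6
In-link 5: hub score = 3
Authority = 10 + 3 + 1 + 6 + 3 = 23

23


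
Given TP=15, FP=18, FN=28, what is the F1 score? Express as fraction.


F1 = 2 * P * R / (P + R)
P = TP/(TP+FP) = 15/33 = 5/11
R = TP/(TP+FN) = 15/43 = 15/43
2 * P * R = 2 * 5/11 * 15/43 = 150/473
P + R = 5/11 + 15/43 = 380/473
F1 = 150/473 / 380/473 = 15/38

15/38


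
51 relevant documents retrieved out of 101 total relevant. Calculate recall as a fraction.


Recall = retrieved_relevant / total_relevant
= 51 / 101
= 51 / (51 + 50)
= 51/101

51/101


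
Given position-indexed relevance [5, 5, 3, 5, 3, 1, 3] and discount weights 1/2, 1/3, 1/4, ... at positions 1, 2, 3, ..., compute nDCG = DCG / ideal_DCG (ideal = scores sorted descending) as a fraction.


Position discount weights w_i = 1/(i+1) for i=1..7:
Weights = [1/2, 1/3, 1/4, 1/5, 1/6, 1/7, 1/8]
Actual relevance: [5, 5, 3, 5, 3, 1, 3]
DCG = 5/2 + 5/3 + 3/4 + 5/5 + 3/6 + 1/7 + 3/8 = 1165/168
Ideal relevance (sorted desc): [5, 5, 5, 3, 3, 3, 1]
Ideal DCG = 5/2 + 5/3 + 5/4 + 3/5 + 3/6 + 3/7 + 1/8 = 5939/840
nDCG = DCG / ideal_DCG = 1165/168 / 5939/840 = 5825/5939

5825/5939


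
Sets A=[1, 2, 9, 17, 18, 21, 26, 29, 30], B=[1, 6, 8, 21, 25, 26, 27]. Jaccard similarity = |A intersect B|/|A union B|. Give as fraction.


A intersect B = [1, 21, 26]
|A intersect B| = 3
A union B = [1, 2, 6, 8, 9, 17, 18, 21, 25, 26, 27, 29, 30]
|A union B| = 13
Jaccard = 3/13 = 3/13

3/13


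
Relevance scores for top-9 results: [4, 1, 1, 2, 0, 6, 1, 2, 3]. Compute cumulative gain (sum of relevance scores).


Cumulative Gain = sum of relevance scores
Position 1: rel=4, running sum=4
Position 2: rel=1, running sum=5
Position 3: rel=1, running sum=6
Position 4: rel=2, running sum=8
Position 5: rel=0, running sum=8
Position 6: rel=6, running sum=14
Position 7: rel=1, running sum=15
Position 8: rel=2, running sum=17
Position 9: rel=3, running sum=20
CG = 20

20


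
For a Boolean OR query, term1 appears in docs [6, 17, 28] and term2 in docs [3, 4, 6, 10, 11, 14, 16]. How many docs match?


Boolean OR: find union of posting lists
term1 docs: [6, 17, 28]
term2 docs: [3, 4, 6, 10, 11, 14, 16]
Union: [3, 4, 6, 10, 11, 14, 16, 17, 28]
|union| = 9

9


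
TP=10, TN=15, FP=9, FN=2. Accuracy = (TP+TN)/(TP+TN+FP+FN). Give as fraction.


Accuracy = (TP + TN) / (TP + TN + FP + FN)
TP + TN = 10 + 15 = 25
Total = 10 + 15 + 9 + 2 = 36
Accuracy = 25 / 36 = 25/36

25/36


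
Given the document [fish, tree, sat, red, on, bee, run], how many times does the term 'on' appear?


Document has 7 words
Scanning for 'on':
Found at positions: [4]
Count = 1

1


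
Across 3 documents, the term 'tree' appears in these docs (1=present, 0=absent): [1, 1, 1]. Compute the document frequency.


Checking each document for 'tree':
Doc 1: present
Doc 2: present
Doc 3: present
df = sum of presences = 1 + 1 + 1 = 3

3


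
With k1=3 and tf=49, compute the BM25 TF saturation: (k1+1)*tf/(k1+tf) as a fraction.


BM25 TF component = (k1+1)*tf / (k1+tf)
k1 = 3, tf = 49
Numerator = (3+1)*49 = 196
Denominator = 3 + 49 = 52
= 196/52 = 49/13

49/13


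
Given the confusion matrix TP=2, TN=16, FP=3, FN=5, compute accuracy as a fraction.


Accuracy = (TP + TN) / (TP + TN + FP + FN)
TP + TN = 2 + 16 = 18
Total = 2 + 16 + 3 + 5 = 26
Accuracy = 18 / 26 = 9/13

9/13


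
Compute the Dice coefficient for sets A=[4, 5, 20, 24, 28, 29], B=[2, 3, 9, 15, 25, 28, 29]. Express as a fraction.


A intersect B = [28, 29]
|A intersect B| = 2
|A| = 6, |B| = 7
Dice = 2*2 / (6+7)
= 4 / 13 = 4/13

4/13


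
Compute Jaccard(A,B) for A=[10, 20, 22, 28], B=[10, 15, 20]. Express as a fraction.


A intersect B = [10, 20]
|A intersect B| = 2
A union B = [10, 15, 20, 22, 28]
|A union B| = 5
Jaccard = 2/5 = 2/5

2/5


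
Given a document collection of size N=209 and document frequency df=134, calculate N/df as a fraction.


IDF ratio = N / df
= 209 / 134
= 209/134

209/134


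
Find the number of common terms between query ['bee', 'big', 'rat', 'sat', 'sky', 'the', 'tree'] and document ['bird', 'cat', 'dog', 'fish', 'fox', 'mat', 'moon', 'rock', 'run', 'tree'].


Query terms: ['bee', 'big', 'rat', 'sat', 'sky', 'the', 'tree']
Document terms: ['bird', 'cat', 'dog', 'fish', 'fox', 'mat', 'moon', 'rock', 'run', 'tree']
Common terms: ['tree']
Overlap count = 1

1


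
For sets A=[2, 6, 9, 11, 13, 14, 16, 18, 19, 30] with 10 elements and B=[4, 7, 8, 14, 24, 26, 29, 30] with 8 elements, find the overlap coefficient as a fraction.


A intersect B = [14, 30]
|A intersect B| = 2
min(|A|, |B|) = min(10, 8) = 8
Overlap = 2 / 8 = 1/4

1/4


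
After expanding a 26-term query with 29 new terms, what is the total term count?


Original terms: 26
Expansion terms: 29
Total = 26 + 29 = 55

55


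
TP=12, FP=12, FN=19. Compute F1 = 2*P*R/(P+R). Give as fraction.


F1 = 2 * P * R / (P + R)
P = TP/(TP+FP) = 12/24 = 1/2
R = TP/(TP+FN) = 12/31 = 12/31
2 * P * R = 2 * 1/2 * 12/31 = 12/31
P + R = 1/2 + 12/31 = 55/62
F1 = 12/31 / 55/62 = 24/55

24/55


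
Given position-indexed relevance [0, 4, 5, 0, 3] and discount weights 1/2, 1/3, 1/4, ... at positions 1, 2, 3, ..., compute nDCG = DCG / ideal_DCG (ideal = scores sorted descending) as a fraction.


Position discount weights w_i = 1/(i+1) for i=1..5:
Weights = [1/2, 1/3, 1/4, 1/5, 1/6]
Actual relevance: [0, 4, 5, 0, 3]
DCG = 0/2 + 4/3 + 5/4 + 0/5 + 3/6 = 37/12
Ideal relevance (sorted desc): [5, 4, 3, 0, 0]
Ideal DCG = 5/2 + 4/3 + 3/4 + 0/5 + 0/6 = 55/12
nDCG = DCG / ideal_DCG = 37/12 / 55/12 = 37/55

37/55


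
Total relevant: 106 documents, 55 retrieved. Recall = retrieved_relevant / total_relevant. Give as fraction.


Recall = retrieved_relevant / total_relevant
= 55 / 106
= 55 / (55 + 51)
= 55/106

55/106


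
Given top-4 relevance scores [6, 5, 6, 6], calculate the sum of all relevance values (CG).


Cumulative Gain = sum of relevance scores
Position 1: rel=6, running sum=6
Position 2: rel=5, running sum=11
Position 3: rel=6, running sum=17
Position 4: rel=6, running sum=23
CG = 23

23


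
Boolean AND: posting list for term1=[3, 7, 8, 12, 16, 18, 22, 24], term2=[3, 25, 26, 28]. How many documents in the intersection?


Boolean AND: find intersection of posting lists
term1 docs: [3, 7, 8, 12, 16, 18, 22, 24]
term2 docs: [3, 25, 26, 28]
Intersection: [3]
|intersection| = 1

1


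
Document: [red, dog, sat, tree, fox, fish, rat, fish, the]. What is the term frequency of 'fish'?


Document has 9 words
Scanning for 'fish':
Found at positions: [5, 7]
Count = 2

2


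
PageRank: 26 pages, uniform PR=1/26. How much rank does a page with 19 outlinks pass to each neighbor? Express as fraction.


Initial PR = 1/26 = 1/26
Outlinks = 19
Contribution per link = PR / outlinks
= 1/26 / 19
= 1/494

1/494


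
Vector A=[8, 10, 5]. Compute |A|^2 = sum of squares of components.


|A|^2 = sum of squared components
A[0]^2 = 8^2 = 64
A[1]^2 = 10^2 = 100
A[2]^2 = 5^2 = 25
Sum = 64 + 100 + 25 = 189

189


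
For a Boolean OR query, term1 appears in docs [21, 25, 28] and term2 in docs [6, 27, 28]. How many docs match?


Boolean OR: find union of posting lists
term1 docs: [21, 25, 28]
term2 docs: [6, 27, 28]
Union: [6, 21, 25, 27, 28]
|union| = 5

5


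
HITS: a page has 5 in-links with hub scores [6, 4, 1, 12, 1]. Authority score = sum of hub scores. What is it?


Authority = sum of hub scores of in-linkers
In-link 1: hub score = 6
In-link 2: hub score = 4
In-link 3: hub score = 1
In-link 4: hub score = 12
In-link 5: hub score = 1
Authority = 6 + 4 + 1 + 12 + 1 = 24

24


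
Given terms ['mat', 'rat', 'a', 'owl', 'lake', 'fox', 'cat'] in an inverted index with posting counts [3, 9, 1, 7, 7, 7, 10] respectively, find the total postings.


Summing posting list sizes:
'mat': 3 postings
'rat': 9 postings
'a': 1 postings
'owl': 7 postings
'lake': 7 postings
'fox': 7 postings
'cat': 10 postings
Total = 3 + 9 + 1 + 7 + 7 + 7 + 10 = 44

44


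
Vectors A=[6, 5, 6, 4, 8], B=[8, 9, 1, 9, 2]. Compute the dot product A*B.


Dot product = sum of element-wise products
A[0]*B[0] = 6*8 = 48
A[1]*B[1] = 5*9 = 45
A[2]*B[2] = 6*1 = 6
A[3]*B[3] = 4*9 = 36
A[4]*B[4] = 8*2 = 16
Sum = 48 + 45 + 6 + 36 + 16 = 151

151


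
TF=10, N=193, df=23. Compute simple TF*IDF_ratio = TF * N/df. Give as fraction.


TF * (N/df)
= 10 * (193/23)
= 10 * 193/23
= 1930/23

1930/23


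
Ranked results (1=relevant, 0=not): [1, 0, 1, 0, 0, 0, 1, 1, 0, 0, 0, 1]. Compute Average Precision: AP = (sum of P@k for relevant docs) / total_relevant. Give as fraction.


Computing P@k for each relevant position:
Position 1: relevant, P@1 = 1/1 = 1
Position 2: not relevant
Position 3: relevant, P@3 = 2/3 = 2/3
Position 4: not relevant
Position 5: not relevant
Position 6: not relevant
Position 7: relevant, P@7 = 3/7 = 3/7
Position 8: relevant, P@8 = 4/8 = 1/2
Position 9: not relevant
Position 10: not relevant
Position 11: not relevant
Position 12: relevant, P@12 = 5/12 = 5/12
Sum of P@k = 1 + 2/3 + 3/7 + 1/2 + 5/12 = 253/84
AP = 253/84 / 5 = 253/420

253/420


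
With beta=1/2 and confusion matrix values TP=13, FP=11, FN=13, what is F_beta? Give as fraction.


P = TP/(TP+FP) = 13/24 = 13/24
R = TP/(TP+FN) = 13/26 = 1/2
beta^2 = 1/2^2 = 1/4
(1 + beta^2) = 5/4
Numerator = (1+beta^2)*P*R = 65/192
Denominator = beta^2*P + R = 13/96 + 1/2 = 61/96
F_beta = 65/122

65/122


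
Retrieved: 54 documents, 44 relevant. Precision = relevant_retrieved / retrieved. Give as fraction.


Precision = relevant_retrieved / total_retrieved
= 44 / 54
= 44 / (44 + 10)
= 22/27

22/27


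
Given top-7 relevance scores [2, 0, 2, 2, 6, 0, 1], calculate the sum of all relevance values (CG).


Cumulative Gain = sum of relevance scores
Position 1: rel=2, running sum=2
Position 2: rel=0, running sum=2
Position 3: rel=2, running sum=4
Position 4: rel=2, running sum=6
Position 5: rel=6, running sum=12
Position 6: rel=0, running sum=12
Position 7: rel=1, running sum=13
CG = 13

13


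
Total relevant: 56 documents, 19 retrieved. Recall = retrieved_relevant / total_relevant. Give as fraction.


Recall = retrieved_relevant / total_relevant
= 19 / 56
= 19 / (19 + 37)
= 19/56

19/56


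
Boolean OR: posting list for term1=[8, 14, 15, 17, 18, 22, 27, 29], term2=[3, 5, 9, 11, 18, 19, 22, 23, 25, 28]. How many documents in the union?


Boolean OR: find union of posting lists
term1 docs: [8, 14, 15, 17, 18, 22, 27, 29]
term2 docs: [3, 5, 9, 11, 18, 19, 22, 23, 25, 28]
Union: [3, 5, 8, 9, 11, 14, 15, 17, 18, 19, 22, 23, 25, 27, 28, 29]
|union| = 16

16


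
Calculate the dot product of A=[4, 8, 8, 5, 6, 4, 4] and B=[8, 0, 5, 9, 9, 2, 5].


Dot product = sum of element-wise products
A[0]*B[0] = 4*8 = 32
A[1]*B[1] = 8*0 = 0
A[2]*B[2] = 8*5 = 40
A[3]*B[3] = 5*9 = 45
A[4]*B[4] = 6*9 = 54
A[5]*B[5] = 4*2 = 8
A[6]*B[6] = 4*5 = 20
Sum = 32 + 0 + 40 + 45 + 54 + 8 + 20 = 199

199


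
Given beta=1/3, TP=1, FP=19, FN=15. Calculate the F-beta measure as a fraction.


P = TP/(TP+FP) = 1/20 = 1/20
R = TP/(TP+FN) = 1/16 = 1/16
beta^2 = 1/3^2 = 1/9
(1 + beta^2) = 10/9
Numerator = (1+beta^2)*P*R = 1/288
Denominator = beta^2*P + R = 1/180 + 1/16 = 49/720
F_beta = 5/98

5/98


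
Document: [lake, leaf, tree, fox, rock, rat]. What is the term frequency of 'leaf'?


Document has 6 words
Scanning for 'leaf':
Found at positions: [1]
Count = 1

1


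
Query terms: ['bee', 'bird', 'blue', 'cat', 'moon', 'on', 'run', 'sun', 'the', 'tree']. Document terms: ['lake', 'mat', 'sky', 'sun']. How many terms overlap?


Query terms: ['bee', 'bird', 'blue', 'cat', 'moon', 'on', 'run', 'sun', 'the', 'tree']
Document terms: ['lake', 'mat', 'sky', 'sun']
Common terms: ['sun']
Overlap count = 1

1


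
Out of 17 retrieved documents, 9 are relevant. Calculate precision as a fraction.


Precision = relevant_retrieved / total_retrieved
= 9 / 17
= 9 / (9 + 8)
= 9/17

9/17


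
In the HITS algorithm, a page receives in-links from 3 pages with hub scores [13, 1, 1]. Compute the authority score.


Authority = sum of hub scores of in-linkers
In-link 1: hub score = 13
In-link 2: hub score = 1
In-link 3: hub score = 1
Authority = 13 + 1 + 1 = 15

15


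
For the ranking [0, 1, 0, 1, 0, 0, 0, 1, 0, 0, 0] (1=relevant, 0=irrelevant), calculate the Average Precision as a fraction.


Computing P@k for each relevant position:
Position 1: not relevant
Position 2: relevant, P@2 = 1/2 = 1/2
Position 3: not relevant
Position 4: relevant, P@4 = 2/4 = 1/2
Position 5: not relevant
Position 6: not relevant
Position 7: not relevant
Position 8: relevant, P@8 = 3/8 = 3/8
Position 9: not relevant
Position 10: not relevant
Position 11: not relevant
Sum of P@k = 1/2 + 1/2 + 3/8 = 11/8
AP = 11/8 / 3 = 11/24

11/24


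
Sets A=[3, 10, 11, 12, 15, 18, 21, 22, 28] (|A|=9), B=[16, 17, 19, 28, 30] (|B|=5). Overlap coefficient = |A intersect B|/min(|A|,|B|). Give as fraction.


A intersect B = [28]
|A intersect B| = 1
min(|A|, |B|) = min(9, 5) = 5
Overlap = 1 / 5 = 1/5

1/5


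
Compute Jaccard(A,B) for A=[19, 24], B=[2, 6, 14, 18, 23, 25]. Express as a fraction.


A intersect B = []
|A intersect B| = 0
A union B = [2, 6, 14, 18, 19, 23, 24, 25]
|A union B| = 8
Jaccard = 0/8 = 0

0


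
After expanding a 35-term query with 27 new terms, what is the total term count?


Original terms: 35
Expansion terms: 27
Total = 35 + 27 = 62

62


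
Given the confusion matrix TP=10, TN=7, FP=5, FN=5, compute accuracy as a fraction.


Accuracy = (TP + TN) / (TP + TN + FP + FN)
TP + TN = 10 + 7 = 17
Total = 10 + 7 + 5 + 5 = 27
Accuracy = 17 / 27 = 17/27

17/27


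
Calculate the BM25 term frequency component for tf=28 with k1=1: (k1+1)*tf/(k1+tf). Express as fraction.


BM25 TF component = (k1+1)*tf / (k1+tf)
k1 = 1, tf = 28
Numerator = (1+1)*28 = 56
Denominator = 1 + 28 = 29
= 56/29 = 56/29

56/29


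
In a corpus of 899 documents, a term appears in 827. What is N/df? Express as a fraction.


IDF ratio = N / df
= 899 / 827
= 899/827

899/827


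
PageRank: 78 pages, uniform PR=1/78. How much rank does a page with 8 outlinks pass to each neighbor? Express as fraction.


Initial PR = 1/78 = 1/78
Outlinks = 8
Contribution per link = PR / outlinks
= 1/78 / 8
= 1/624

1/624


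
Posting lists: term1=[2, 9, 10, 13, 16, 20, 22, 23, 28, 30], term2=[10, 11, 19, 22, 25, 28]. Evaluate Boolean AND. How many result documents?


Boolean AND: find intersection of posting lists
term1 docs: [2, 9, 10, 13, 16, 20, 22, 23, 28, 30]
term2 docs: [10, 11, 19, 22, 25, 28]
Intersection: [10, 22, 28]
|intersection| = 3

3


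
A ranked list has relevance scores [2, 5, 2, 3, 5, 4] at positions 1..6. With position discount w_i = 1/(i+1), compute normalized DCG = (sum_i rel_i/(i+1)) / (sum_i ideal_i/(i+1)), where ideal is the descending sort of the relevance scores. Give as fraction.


Position discount weights w_i = 1/(i+1) for i=1..6:
Weights = [1/2, 1/3, 1/4, 1/5, 1/6, 1/7]
Actual relevance: [2, 5, 2, 3, 5, 4]
DCG = 2/2 + 5/3 + 2/4 + 3/5 + 5/6 + 4/7 = 181/35
Ideal relevance (sorted desc): [5, 5, 4, 3, 2, 2]
Ideal DCG = 5/2 + 5/3 + 4/4 + 3/5 + 2/6 + 2/7 = 447/70
nDCG = DCG / ideal_DCG = 181/35 / 447/70 = 362/447

362/447


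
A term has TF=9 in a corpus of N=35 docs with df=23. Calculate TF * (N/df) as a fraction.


TF * (N/df)
= 9 * (35/23)
= 9 * 35/23
= 315/23

315/23


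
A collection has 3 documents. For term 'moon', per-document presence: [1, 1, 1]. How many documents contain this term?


Checking each document for 'moon':
Doc 1: present
Doc 2: present
Doc 3: present
df = sum of presences = 1 + 1 + 1 = 3

3


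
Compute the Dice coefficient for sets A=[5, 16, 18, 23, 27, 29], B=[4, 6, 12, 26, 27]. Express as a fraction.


A intersect B = [27]
|A intersect B| = 1
|A| = 6, |B| = 5
Dice = 2*1 / (6+5)
= 2 / 11 = 2/11

2/11


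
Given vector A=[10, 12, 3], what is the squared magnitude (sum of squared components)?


|A|^2 = sum of squared components
A[0]^2 = 10^2 = 100
A[1]^2 = 12^2 = 144
A[2]^2 = 3^2 = 9
Sum = 100 + 144 + 9 = 253

253


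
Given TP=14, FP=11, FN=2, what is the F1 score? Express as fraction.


F1 = 2 * P * R / (P + R)
P = TP/(TP+FP) = 14/25 = 14/25
R = TP/(TP+FN) = 14/16 = 7/8
2 * P * R = 2 * 14/25 * 7/8 = 49/50
P + R = 14/25 + 7/8 = 287/200
F1 = 49/50 / 287/200 = 28/41

28/41


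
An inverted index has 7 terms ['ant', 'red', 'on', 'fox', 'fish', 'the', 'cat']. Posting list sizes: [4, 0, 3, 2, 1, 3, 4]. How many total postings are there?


Summing posting list sizes:
'ant': 4 postings
'red': 0 postings
'on': 3 postings
'fox': 2 postings
'fish': 1 postings
'the': 3 postings
'cat': 4 postings
Total = 4 + 0 + 3 + 2 + 1 + 3 + 4 = 17

17


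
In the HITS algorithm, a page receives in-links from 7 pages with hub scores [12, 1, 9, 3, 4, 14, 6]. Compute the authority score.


Authority = sum of hub scores of in-linkers
In-link 1: hub score = 12
In-link 2: hub score = 1
In-link 3: hub score = 9
In-link 4: hub score = 3
In-link 5: hub score = 4
In-link 6: hub score = 14
In-link 7: hub score = 6
Authority = 12 + 1 + 9 + 3 + 4 + 14 + 6 = 49

49


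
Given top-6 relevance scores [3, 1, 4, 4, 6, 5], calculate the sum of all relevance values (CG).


Cumulative Gain = sum of relevance scores
Position 1: rel=3, running sum=3
Position 2: rel=1, running sum=4
Position 3: rel=4, running sum=8
Position 4: rel=4, running sum=12
Position 5: rel=6, running sum=18
Position 6: rel=5, running sum=23
CG = 23

23


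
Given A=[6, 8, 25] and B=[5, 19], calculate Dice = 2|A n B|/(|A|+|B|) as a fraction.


A intersect B = []
|A intersect B| = 0
|A| = 3, |B| = 2
Dice = 2*0 / (3+2)
= 0 / 5 = 0

0


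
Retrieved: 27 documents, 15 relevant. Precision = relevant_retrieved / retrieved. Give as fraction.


Precision = relevant_retrieved / total_retrieved
= 15 / 27
= 15 / (15 + 12)
= 5/9

5/9


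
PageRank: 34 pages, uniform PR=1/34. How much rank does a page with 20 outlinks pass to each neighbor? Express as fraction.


Initial PR = 1/34 = 1/34
Outlinks = 20
Contribution per link = PR / outlinks
= 1/34 / 20
= 1/680

1/680


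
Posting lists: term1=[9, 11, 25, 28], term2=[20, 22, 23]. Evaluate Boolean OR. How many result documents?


Boolean OR: find union of posting lists
term1 docs: [9, 11, 25, 28]
term2 docs: [20, 22, 23]
Union: [9, 11, 20, 22, 23, 25, 28]
|union| = 7

7


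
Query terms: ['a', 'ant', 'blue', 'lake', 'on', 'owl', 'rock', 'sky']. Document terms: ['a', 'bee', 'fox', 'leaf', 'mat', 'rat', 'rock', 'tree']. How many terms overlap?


Query terms: ['a', 'ant', 'blue', 'lake', 'on', 'owl', 'rock', 'sky']
Document terms: ['a', 'bee', 'fox', 'leaf', 'mat', 'rat', 'rock', 'tree']
Common terms: ['a', 'rock']
Overlap count = 2

2


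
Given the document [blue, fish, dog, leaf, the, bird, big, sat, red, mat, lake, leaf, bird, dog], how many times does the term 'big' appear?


Document has 14 words
Scanning for 'big':
Found at positions: [6]
Count = 1

1


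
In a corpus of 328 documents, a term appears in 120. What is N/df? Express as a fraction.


IDF ratio = N / df
= 328 / 120
= 41/15

41/15


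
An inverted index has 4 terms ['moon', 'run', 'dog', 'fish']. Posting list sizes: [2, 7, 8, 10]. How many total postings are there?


Summing posting list sizes:
'moon': 2 postings
'run': 7 postings
'dog': 8 postings
'fish': 10 postings
Total = 2 + 7 + 8 + 10 = 27

27


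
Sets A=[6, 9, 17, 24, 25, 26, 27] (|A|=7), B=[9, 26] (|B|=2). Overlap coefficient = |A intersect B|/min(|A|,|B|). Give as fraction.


A intersect B = [9, 26]
|A intersect B| = 2
min(|A|, |B|) = min(7, 2) = 2
Overlap = 2 / 2 = 1

1


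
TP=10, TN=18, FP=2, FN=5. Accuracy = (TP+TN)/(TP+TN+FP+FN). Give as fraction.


Accuracy = (TP + TN) / (TP + TN + FP + FN)
TP + TN = 10 + 18 = 28
Total = 10 + 18 + 2 + 5 = 35
Accuracy = 28 / 35 = 4/5

4/5


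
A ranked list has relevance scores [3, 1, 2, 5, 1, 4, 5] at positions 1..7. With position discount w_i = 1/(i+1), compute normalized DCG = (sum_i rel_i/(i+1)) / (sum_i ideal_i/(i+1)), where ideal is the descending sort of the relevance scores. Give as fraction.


Position discount weights w_i = 1/(i+1) for i=1..7:
Weights = [1/2, 1/3, 1/4, 1/5, 1/6, 1/7, 1/8]
Actual relevance: [3, 1, 2, 5, 1, 4, 5]
DCG = 3/2 + 1/3 + 2/4 + 5/5 + 1/6 + 4/7 + 5/8 = 263/56
Ideal relevance (sorted desc): [5, 5, 4, 3, 2, 1, 1]
Ideal DCG = 5/2 + 5/3 + 4/4 + 3/5 + 2/6 + 1/7 + 1/8 = 1783/280
nDCG = DCG / ideal_DCG = 263/56 / 1783/280 = 1315/1783

1315/1783


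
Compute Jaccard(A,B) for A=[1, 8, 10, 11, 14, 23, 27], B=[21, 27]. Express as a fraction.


A intersect B = [27]
|A intersect B| = 1
A union B = [1, 8, 10, 11, 14, 21, 23, 27]
|A union B| = 8
Jaccard = 1/8 = 1/8

1/8


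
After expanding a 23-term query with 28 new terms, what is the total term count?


Original terms: 23
Expansion terms: 28
Total = 23 + 28 = 51

51


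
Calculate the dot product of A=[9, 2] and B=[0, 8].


Dot product = sum of element-wise products
A[0]*B[0] = 9*0 = 0
A[1]*B[1] = 2*8 = 16
Sum = 0 + 16 = 16

16


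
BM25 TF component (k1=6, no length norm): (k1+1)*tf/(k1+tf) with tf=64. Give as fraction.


BM25 TF component = (k1+1)*tf / (k1+tf)
k1 = 6, tf = 64
Numerator = (6+1)*64 = 448
Denominator = 6 + 64 = 70
= 448/70 = 32/5

32/5


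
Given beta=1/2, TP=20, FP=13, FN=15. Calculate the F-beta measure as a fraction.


P = TP/(TP+FP) = 20/33 = 20/33
R = TP/(TP+FN) = 20/35 = 4/7
beta^2 = 1/2^2 = 1/4
(1 + beta^2) = 5/4
Numerator = (1+beta^2)*P*R = 100/231
Denominator = beta^2*P + R = 5/33 + 4/7 = 167/231
F_beta = 100/167

100/167


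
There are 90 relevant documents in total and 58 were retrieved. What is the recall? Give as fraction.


Recall = retrieved_relevant / total_relevant
= 58 / 90
= 58 / (58 + 32)
= 29/45

29/45


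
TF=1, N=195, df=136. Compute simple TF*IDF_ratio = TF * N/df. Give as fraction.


TF * (N/df)
= 1 * (195/136)
= 1 * 195/136
= 195/136

195/136


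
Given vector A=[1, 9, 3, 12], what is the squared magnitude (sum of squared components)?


|A|^2 = sum of squared components
A[0]^2 = 1^2 = 1
A[1]^2 = 9^2 = 81
A[2]^2 = 3^2 = 9
A[3]^2 = 12^2 = 144
Sum = 1 + 81 + 9 + 144 = 235

235


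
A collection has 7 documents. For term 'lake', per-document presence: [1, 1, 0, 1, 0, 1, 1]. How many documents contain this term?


Checking each document for 'lake':
Doc 1: present
Doc 2: present
Doc 3: absent
Doc 4: present
Doc 5: absent
Doc 6: present
Doc 7: present
df = sum of presences = 1 + 1 + 0 + 1 + 0 + 1 + 1 = 5

5


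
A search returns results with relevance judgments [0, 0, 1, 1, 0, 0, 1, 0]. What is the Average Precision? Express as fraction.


Computing P@k for each relevant position:
Position 1: not relevant
Position 2: not relevant
Position 3: relevant, P@3 = 1/3 = 1/3
Position 4: relevant, P@4 = 2/4 = 1/2
Position 5: not relevant
Position 6: not relevant
Position 7: relevant, P@7 = 3/7 = 3/7
Position 8: not relevant
Sum of P@k = 1/3 + 1/2 + 3/7 = 53/42
AP = 53/42 / 3 = 53/126

53/126


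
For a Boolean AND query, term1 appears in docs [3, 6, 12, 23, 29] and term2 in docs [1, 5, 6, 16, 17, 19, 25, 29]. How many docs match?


Boolean AND: find intersection of posting lists
term1 docs: [3, 6, 12, 23, 29]
term2 docs: [1, 5, 6, 16, 17, 19, 25, 29]
Intersection: [6, 29]
|intersection| = 2

2


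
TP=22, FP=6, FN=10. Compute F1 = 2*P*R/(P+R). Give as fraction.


F1 = 2 * P * R / (P + R)
P = TP/(TP+FP) = 22/28 = 11/14
R = TP/(TP+FN) = 22/32 = 11/16
2 * P * R = 2 * 11/14 * 11/16 = 121/112
P + R = 11/14 + 11/16 = 165/112
F1 = 121/112 / 165/112 = 11/15

11/15


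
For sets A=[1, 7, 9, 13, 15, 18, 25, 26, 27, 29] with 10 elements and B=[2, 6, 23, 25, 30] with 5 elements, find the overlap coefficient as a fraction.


A intersect B = [25]
|A intersect B| = 1
min(|A|, |B|) = min(10, 5) = 5
Overlap = 1 / 5 = 1/5

1/5


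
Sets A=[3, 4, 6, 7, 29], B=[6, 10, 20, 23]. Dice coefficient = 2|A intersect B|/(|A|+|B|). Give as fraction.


A intersect B = [6]
|A intersect B| = 1
|A| = 5, |B| = 4
Dice = 2*1 / (5+4)
= 2 / 9 = 2/9

2/9


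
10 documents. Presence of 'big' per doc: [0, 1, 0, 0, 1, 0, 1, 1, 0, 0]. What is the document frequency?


Checking each document for 'big':
Doc 1: absent
Doc 2: present
Doc 3: absent
Doc 4: absent
Doc 5: present
Doc 6: absent
Doc 7: present
Doc 8: present
Doc 9: absent
Doc 10: absent
df = sum of presences = 0 + 1 + 0 + 0 + 1 + 0 + 1 + 1 + 0 + 0 = 4

4


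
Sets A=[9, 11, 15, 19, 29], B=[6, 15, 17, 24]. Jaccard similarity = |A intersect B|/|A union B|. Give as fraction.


A intersect B = [15]
|A intersect B| = 1
A union B = [6, 9, 11, 15, 17, 19, 24, 29]
|A union B| = 8
Jaccard = 1/8 = 1/8

1/8


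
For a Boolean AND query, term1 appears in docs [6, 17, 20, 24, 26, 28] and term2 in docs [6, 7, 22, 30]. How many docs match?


Boolean AND: find intersection of posting lists
term1 docs: [6, 17, 20, 24, 26, 28]
term2 docs: [6, 7, 22, 30]
Intersection: [6]
|intersection| = 1

1


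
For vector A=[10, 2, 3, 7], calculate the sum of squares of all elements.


|A|^2 = sum of squared components
A[0]^2 = 10^2 = 100
A[1]^2 = 2^2 = 4
A[2]^2 = 3^2 = 9
A[3]^2 = 7^2 = 49
Sum = 100 + 4 + 9 + 49 = 162

162


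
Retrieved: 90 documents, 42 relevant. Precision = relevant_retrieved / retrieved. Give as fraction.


Precision = relevant_retrieved / total_retrieved
= 42 / 90
= 42 / (42 + 48)
= 7/15

7/15


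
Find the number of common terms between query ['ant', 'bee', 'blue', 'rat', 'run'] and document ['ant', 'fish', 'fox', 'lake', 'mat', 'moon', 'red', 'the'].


Query terms: ['ant', 'bee', 'blue', 'rat', 'run']
Document terms: ['ant', 'fish', 'fox', 'lake', 'mat', 'moon', 'red', 'the']
Common terms: ['ant']
Overlap count = 1

1


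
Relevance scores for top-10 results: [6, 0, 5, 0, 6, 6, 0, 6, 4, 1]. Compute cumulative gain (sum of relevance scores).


Cumulative Gain = sum of relevance scores
Position 1: rel=6, running sum=6
Position 2: rel=0, running sum=6
Position 3: rel=5, running sum=11
Position 4: rel=0, running sum=11
Position 5: rel=6, running sum=17
Position 6: rel=6, running sum=23
Position 7: rel=0, running sum=23
Position 8: rel=6, running sum=29
Position 9: rel=4, running sum=33
Position 10: rel=1, running sum=34
CG = 34

34


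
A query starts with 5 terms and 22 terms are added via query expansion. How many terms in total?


Original terms: 5
Expansion terms: 22
Total = 5 + 22 = 27

27


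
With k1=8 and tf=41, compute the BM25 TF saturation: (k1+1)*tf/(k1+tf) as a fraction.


BM25 TF component = (k1+1)*tf / (k1+tf)
k1 = 8, tf = 41
Numerator = (8+1)*41 = 369
Denominator = 8 + 41 = 49
= 369/49 = 369/49

369/49


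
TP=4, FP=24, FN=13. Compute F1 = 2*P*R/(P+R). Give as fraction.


F1 = 2 * P * R / (P + R)
P = TP/(TP+FP) = 4/28 = 1/7
R = TP/(TP+FN) = 4/17 = 4/17
2 * P * R = 2 * 1/7 * 4/17 = 8/119
P + R = 1/7 + 4/17 = 45/119
F1 = 8/119 / 45/119 = 8/45

8/45


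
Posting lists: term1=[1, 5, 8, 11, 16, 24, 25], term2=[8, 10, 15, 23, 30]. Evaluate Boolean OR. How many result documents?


Boolean OR: find union of posting lists
term1 docs: [1, 5, 8, 11, 16, 24, 25]
term2 docs: [8, 10, 15, 23, 30]
Union: [1, 5, 8, 10, 11, 15, 16, 23, 24, 25, 30]
|union| = 11

11


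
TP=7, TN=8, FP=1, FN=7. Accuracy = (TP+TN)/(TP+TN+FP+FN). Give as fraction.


Accuracy = (TP + TN) / (TP + TN + FP + FN)
TP + TN = 7 + 8 = 15
Total = 7 + 8 + 1 + 7 = 23
Accuracy = 15 / 23 = 15/23

15/23


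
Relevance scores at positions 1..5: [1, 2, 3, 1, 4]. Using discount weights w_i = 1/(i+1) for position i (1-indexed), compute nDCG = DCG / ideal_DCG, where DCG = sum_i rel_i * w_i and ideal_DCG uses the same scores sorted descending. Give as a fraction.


Position discount weights w_i = 1/(i+1) for i=1..5:
Weights = [1/2, 1/3, 1/4, 1/5, 1/6]
Actual relevance: [1, 2, 3, 1, 4]
DCG = 1/2 + 2/3 + 3/4 + 1/5 + 4/6 = 167/60
Ideal relevance (sorted desc): [4, 3, 2, 1, 1]
Ideal DCG = 4/2 + 3/3 + 2/4 + 1/5 + 1/6 = 58/15
nDCG = DCG / ideal_DCG = 167/60 / 58/15 = 167/232

167/232


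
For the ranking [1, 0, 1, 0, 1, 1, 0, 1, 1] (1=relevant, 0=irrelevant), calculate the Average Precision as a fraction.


Computing P@k for each relevant position:
Position 1: relevant, P@1 = 1/1 = 1
Position 2: not relevant
Position 3: relevant, P@3 = 2/3 = 2/3
Position 4: not relevant
Position 5: relevant, P@5 = 3/5 = 3/5
Position 6: relevant, P@6 = 4/6 = 2/3
Position 7: not relevant
Position 8: relevant, P@8 = 5/8 = 5/8
Position 9: relevant, P@9 = 6/9 = 2/3
Sum of P@k = 1 + 2/3 + 3/5 + 2/3 + 5/8 + 2/3 = 169/40
AP = 169/40 / 6 = 169/240

169/240


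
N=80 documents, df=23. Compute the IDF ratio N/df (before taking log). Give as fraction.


IDF ratio = N / df
= 80 / 23
= 80/23

80/23


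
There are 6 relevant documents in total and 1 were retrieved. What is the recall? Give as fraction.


Recall = retrieved_relevant / total_relevant
= 1 / 6
= 1 / (1 + 5)
= 1/6

1/6


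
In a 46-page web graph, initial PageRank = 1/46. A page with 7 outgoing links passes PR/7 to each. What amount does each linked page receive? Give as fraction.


Initial PR = 1/46 = 1/46
Outlinks = 7
Contribution per link = PR / outlinks
= 1/46 / 7
= 1/322

1/322


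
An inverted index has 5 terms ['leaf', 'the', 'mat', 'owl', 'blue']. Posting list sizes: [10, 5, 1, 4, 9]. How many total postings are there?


Summing posting list sizes:
'leaf': 10 postings
'the': 5 postings
'mat': 1 postings
'owl': 4 postings
'blue': 9 postings
Total = 10 + 5 + 1 + 4 + 9 = 29

29


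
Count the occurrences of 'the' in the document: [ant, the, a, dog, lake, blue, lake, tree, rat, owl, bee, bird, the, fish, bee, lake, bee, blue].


Document has 18 words
Scanning for 'the':
Found at positions: [1, 12]
Count = 2

2


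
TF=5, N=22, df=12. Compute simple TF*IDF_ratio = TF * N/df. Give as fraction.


TF * (N/df)
= 5 * (22/12)
= 5 * 11/6
= 55/6

55/6


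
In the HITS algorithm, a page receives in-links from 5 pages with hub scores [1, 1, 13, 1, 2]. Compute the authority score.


Authority = sum of hub scores of in-linkers
In-link 1: hub score = 1
In-link 2: hub score = 1
In-link 3: hub score = 13
In-link 4: hub score = 1
In-link 5: hub score = 2
Authority = 1 + 1 + 13 + 1 + 2 = 18

18


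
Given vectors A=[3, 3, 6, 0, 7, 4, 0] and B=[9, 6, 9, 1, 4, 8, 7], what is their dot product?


Dot product = sum of element-wise products
A[0]*B[0] = 3*9 = 27
A[1]*B[1] = 3*6 = 18
A[2]*B[2] = 6*9 = 54
A[3]*B[3] = 0*1 = 0
A[4]*B[4] = 7*4 = 28
A[5]*B[5] = 4*8 = 32
A[6]*B[6] = 0*7 = 0
Sum = 27 + 18 + 54 + 0 + 28 + 32 + 0 = 159

159


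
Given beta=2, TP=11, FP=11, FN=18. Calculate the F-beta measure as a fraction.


P = TP/(TP+FP) = 11/22 = 1/2
R = TP/(TP+FN) = 11/29 = 11/29
beta^2 = 2^2 = 4
(1 + beta^2) = 5
Numerator = (1+beta^2)*P*R = 55/58
Denominator = beta^2*P + R = 2 + 11/29 = 69/29
F_beta = 55/138

55/138


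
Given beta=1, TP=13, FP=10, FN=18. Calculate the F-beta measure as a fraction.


P = TP/(TP+FP) = 13/23 = 13/23
R = TP/(TP+FN) = 13/31 = 13/31
beta^2 = 1^2 = 1
(1 + beta^2) = 2
Numerator = (1+beta^2)*P*R = 338/713
Denominator = beta^2*P + R = 13/23 + 13/31 = 702/713
F_beta = 13/27

13/27


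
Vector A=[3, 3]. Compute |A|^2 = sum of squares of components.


|A|^2 = sum of squared components
A[0]^2 = 3^2 = 9
A[1]^2 = 3^2 = 9
Sum = 9 + 9 = 18

18


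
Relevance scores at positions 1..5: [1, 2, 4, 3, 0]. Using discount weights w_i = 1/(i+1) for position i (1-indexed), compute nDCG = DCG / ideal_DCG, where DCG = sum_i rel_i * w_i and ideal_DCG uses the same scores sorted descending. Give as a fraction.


Position discount weights w_i = 1/(i+1) for i=1..5:
Weights = [1/2, 1/3, 1/4, 1/5, 1/6]
Actual relevance: [1, 2, 4, 3, 0]
DCG = 1/2 + 2/3 + 4/4 + 3/5 + 0/6 = 83/30
Ideal relevance (sorted desc): [4, 3, 2, 1, 0]
Ideal DCG = 4/2 + 3/3 + 2/4 + 1/5 + 0/6 = 37/10
nDCG = DCG / ideal_DCG = 83/30 / 37/10 = 83/111

83/111


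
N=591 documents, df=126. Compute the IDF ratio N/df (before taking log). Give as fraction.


IDF ratio = N / df
= 591 / 126
= 197/42

197/42


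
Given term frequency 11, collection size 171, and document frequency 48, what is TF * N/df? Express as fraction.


TF * (N/df)
= 11 * (171/48)
= 11 * 57/16
= 627/16

627/16


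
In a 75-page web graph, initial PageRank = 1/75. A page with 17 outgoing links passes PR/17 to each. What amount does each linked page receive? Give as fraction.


Initial PR = 1/75 = 1/75
Outlinks = 17
Contribution per link = PR / outlinks
= 1/75 / 17
= 1/1275

1/1275


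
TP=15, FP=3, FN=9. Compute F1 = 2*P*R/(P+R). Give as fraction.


F1 = 2 * P * R / (P + R)
P = TP/(TP+FP) = 15/18 = 5/6
R = TP/(TP+FN) = 15/24 = 5/8
2 * P * R = 2 * 5/6 * 5/8 = 25/24
P + R = 5/6 + 5/8 = 35/24
F1 = 25/24 / 35/24 = 5/7

5/7


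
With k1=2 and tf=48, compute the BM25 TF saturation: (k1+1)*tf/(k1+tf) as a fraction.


BM25 TF component = (k1+1)*tf / (k1+tf)
k1 = 2, tf = 48
Numerator = (2+1)*48 = 144
Denominator = 2 + 48 = 50
= 144/50 = 72/25

72/25


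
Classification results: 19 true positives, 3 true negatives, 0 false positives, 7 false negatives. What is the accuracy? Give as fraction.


Accuracy = (TP + TN) / (TP + TN + FP + FN)
TP + TN = 19 + 3 = 22
Total = 19 + 3 + 0 + 7 = 29
Accuracy = 22 / 29 = 22/29

22/29


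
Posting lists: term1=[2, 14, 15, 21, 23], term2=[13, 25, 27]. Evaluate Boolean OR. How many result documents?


Boolean OR: find union of posting lists
term1 docs: [2, 14, 15, 21, 23]
term2 docs: [13, 25, 27]
Union: [2, 13, 14, 15, 21, 23, 25, 27]
|union| = 8

8


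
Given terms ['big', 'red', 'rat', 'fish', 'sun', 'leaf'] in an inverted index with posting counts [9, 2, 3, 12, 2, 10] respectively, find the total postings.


Summing posting list sizes:
'big': 9 postings
'red': 2 postings
'rat': 3 postings
'fish': 12 postings
'sun': 2 postings
'leaf': 10 postings
Total = 9 + 2 + 3 + 12 + 2 + 10 = 38

38


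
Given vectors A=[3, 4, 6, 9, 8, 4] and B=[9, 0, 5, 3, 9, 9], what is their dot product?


Dot product = sum of element-wise products
A[0]*B[0] = 3*9 = 27
A[1]*B[1] = 4*0 = 0
A[2]*B[2] = 6*5 = 30
A[3]*B[3] = 9*3 = 27
A[4]*B[4] = 8*9 = 72
A[5]*B[5] = 4*9 = 36
Sum = 27 + 0 + 30 + 27 + 72 + 36 = 192

192


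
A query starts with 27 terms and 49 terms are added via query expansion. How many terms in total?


Original terms: 27
Expansion terms: 49
Total = 27 + 49 = 76

76


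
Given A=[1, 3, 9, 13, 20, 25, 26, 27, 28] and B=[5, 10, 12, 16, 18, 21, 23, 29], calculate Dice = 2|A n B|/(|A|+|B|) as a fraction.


A intersect B = []
|A intersect B| = 0
|A| = 9, |B| = 8
Dice = 2*0 / (9+8)
= 0 / 17 = 0

0


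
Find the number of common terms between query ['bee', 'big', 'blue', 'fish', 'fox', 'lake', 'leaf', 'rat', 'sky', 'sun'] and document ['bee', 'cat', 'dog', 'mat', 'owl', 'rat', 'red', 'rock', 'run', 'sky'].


Query terms: ['bee', 'big', 'blue', 'fish', 'fox', 'lake', 'leaf', 'rat', 'sky', 'sun']
Document terms: ['bee', 'cat', 'dog', 'mat', 'owl', 'rat', 'red', 'rock', 'run', 'sky']
Common terms: ['bee', 'rat', 'sky']
Overlap count = 3

3


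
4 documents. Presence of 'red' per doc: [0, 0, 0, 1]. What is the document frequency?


Checking each document for 'red':
Doc 1: absent
Doc 2: absent
Doc 3: absent
Doc 4: present
df = sum of presences = 0 + 0 + 0 + 1 = 1

1


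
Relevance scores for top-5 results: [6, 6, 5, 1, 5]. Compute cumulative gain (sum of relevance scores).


Cumulative Gain = sum of relevance scores
Position 1: rel=6, running sum=6
Position 2: rel=6, running sum=12
Position 3: rel=5, running sum=17
Position 4: rel=1, running sum=18
Position 5: rel=5, running sum=23
CG = 23

23


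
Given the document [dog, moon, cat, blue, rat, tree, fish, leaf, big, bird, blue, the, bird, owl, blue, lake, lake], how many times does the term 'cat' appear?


Document has 17 words
Scanning for 'cat':
Found at positions: [2]
Count = 1

1


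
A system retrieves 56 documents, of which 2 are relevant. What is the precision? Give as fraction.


Precision = relevant_retrieved / total_retrieved
= 2 / 56
= 2 / (2 + 54)
= 1/28

1/28


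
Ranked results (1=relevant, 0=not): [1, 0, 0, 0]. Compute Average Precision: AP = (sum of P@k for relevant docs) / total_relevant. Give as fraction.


Computing P@k for each relevant position:
Position 1: relevant, P@1 = 1/1 = 1
Position 2: not relevant
Position 3: not relevant
Position 4: not relevant
Sum of P@k = 1 = 1
AP = 1 / 1 = 1

1


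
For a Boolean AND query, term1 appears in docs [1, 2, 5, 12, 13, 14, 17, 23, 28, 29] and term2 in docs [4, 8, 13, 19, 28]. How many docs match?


Boolean AND: find intersection of posting lists
term1 docs: [1, 2, 5, 12, 13, 14, 17, 23, 28, 29]
term2 docs: [4, 8, 13, 19, 28]
Intersection: [13, 28]
|intersection| = 2

2


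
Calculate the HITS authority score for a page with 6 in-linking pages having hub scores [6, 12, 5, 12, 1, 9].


Authority = sum of hub scores of in-linkers
In-link 1: hub score = 6
In-link 2: hub score = 12
In-link 3: hub score = 5
In-link 4: hub score = 12
In-link 5: hub score = 1
In-link 6: hub score = 9
Authority = 6 + 12 + 5 + 12 + 1 + 9 = 45

45


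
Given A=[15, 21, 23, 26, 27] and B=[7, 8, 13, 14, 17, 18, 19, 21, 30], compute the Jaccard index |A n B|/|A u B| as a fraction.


A intersect B = [21]
|A intersect B| = 1
A union B = [7, 8, 13, 14, 15, 17, 18, 19, 21, 23, 26, 27, 30]
|A union B| = 13
Jaccard = 1/13 = 1/13

1/13


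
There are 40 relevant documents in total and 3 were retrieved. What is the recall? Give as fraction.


Recall = retrieved_relevant / total_relevant
= 3 / 40
= 3 / (3 + 37)
= 3/40

3/40


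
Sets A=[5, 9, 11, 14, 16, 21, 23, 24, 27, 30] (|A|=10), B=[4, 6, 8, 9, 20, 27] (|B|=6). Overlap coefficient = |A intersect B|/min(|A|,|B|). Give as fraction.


A intersect B = [9, 27]
|A intersect B| = 2
min(|A|, |B|) = min(10, 6) = 6
Overlap = 2 / 6 = 1/3

1/3
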